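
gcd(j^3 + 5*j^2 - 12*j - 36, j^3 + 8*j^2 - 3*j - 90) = j^2 + 3*j - 18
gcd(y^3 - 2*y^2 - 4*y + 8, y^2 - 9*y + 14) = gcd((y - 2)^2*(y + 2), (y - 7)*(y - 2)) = y - 2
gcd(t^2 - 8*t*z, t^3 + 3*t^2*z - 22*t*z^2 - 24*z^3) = 1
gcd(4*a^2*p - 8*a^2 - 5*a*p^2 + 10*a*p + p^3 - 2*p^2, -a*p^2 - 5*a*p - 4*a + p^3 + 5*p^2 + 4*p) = -a + p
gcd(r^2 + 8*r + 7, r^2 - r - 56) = r + 7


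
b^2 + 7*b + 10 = (b + 2)*(b + 5)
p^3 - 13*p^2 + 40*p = p*(p - 8)*(p - 5)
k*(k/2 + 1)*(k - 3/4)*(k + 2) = k^4/2 + 13*k^3/8 + k^2/2 - 3*k/2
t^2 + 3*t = t*(t + 3)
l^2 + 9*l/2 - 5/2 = (l - 1/2)*(l + 5)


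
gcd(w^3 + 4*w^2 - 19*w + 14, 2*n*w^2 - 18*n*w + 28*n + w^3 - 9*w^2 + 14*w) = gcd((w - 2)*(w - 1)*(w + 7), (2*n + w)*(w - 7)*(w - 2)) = w - 2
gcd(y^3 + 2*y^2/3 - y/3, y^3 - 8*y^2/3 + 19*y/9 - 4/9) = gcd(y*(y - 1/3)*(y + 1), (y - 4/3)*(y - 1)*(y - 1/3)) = y - 1/3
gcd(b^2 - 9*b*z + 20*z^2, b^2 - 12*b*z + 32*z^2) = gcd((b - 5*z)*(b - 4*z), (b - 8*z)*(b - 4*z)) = -b + 4*z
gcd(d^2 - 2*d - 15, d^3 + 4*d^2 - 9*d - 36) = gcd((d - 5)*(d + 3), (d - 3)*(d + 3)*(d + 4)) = d + 3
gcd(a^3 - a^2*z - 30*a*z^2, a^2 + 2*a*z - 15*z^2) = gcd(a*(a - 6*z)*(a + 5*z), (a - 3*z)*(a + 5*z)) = a + 5*z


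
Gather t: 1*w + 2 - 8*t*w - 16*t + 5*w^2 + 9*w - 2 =t*(-8*w - 16) + 5*w^2 + 10*w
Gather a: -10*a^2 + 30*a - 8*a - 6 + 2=-10*a^2 + 22*a - 4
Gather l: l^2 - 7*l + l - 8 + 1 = l^2 - 6*l - 7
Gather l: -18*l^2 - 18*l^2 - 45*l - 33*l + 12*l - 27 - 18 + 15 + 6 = -36*l^2 - 66*l - 24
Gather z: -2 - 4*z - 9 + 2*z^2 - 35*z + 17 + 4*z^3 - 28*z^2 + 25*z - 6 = 4*z^3 - 26*z^2 - 14*z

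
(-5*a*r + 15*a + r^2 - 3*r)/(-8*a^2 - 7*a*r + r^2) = (5*a*r - 15*a - r^2 + 3*r)/(8*a^2 + 7*a*r - r^2)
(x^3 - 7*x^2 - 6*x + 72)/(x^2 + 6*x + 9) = (x^2 - 10*x + 24)/(x + 3)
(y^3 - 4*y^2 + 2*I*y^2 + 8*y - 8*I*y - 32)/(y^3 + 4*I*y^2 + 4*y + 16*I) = (y - 4)/(y + 2*I)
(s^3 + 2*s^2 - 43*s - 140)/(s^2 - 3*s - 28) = s + 5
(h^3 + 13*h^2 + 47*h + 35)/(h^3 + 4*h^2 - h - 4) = (h^2 + 12*h + 35)/(h^2 + 3*h - 4)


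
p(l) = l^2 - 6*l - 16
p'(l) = 2*l - 6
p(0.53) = -18.90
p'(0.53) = -4.94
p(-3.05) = 11.60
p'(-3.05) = -12.10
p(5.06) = -20.76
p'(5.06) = 4.12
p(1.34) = -22.24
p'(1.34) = -3.32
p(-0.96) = -9.32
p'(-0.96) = -7.92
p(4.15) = -23.68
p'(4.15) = 2.30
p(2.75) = -24.94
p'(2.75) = -0.50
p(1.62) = -23.10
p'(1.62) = -2.76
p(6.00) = -16.00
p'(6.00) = 6.00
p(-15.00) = 299.00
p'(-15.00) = -36.00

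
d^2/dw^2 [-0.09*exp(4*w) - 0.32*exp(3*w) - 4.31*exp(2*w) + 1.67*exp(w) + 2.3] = (-1.44*exp(3*w) - 2.88*exp(2*w) - 17.24*exp(w) + 1.67)*exp(w)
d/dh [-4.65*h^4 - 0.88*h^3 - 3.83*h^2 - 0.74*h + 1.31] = -18.6*h^3 - 2.64*h^2 - 7.66*h - 0.74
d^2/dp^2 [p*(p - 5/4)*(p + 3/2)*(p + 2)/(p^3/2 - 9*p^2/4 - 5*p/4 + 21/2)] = 63*(16*p^3 - 108*p^2 + 198*p - 51)/(8*p^6 - 156*p^5 + 1266*p^4 - 5473*p^3 + 13293*p^2 - 17199*p + 9261)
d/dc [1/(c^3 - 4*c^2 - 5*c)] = (-3*c^2 + 8*c + 5)/(c^2*(-c^2 + 4*c + 5)^2)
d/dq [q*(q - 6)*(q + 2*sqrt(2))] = 3*q^2 - 12*q + 4*sqrt(2)*q - 12*sqrt(2)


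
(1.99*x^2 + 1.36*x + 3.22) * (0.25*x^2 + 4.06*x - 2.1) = 0.4975*x^4 + 8.4194*x^3 + 2.1476*x^2 + 10.2172*x - 6.762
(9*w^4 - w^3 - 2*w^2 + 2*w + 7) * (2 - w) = -9*w^5 + 19*w^4 - 6*w^2 - 3*w + 14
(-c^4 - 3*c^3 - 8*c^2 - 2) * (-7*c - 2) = 7*c^5 + 23*c^4 + 62*c^3 + 16*c^2 + 14*c + 4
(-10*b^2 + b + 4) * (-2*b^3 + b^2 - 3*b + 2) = 20*b^5 - 12*b^4 + 23*b^3 - 19*b^2 - 10*b + 8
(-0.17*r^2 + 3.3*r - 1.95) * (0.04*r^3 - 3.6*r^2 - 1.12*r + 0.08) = -0.0068*r^5 + 0.744*r^4 - 11.7676*r^3 + 3.3104*r^2 + 2.448*r - 0.156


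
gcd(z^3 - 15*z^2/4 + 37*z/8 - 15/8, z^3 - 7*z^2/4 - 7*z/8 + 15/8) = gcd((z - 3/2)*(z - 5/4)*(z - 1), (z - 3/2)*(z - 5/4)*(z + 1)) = z^2 - 11*z/4 + 15/8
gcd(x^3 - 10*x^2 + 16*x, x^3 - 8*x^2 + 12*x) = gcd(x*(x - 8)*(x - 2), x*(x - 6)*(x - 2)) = x^2 - 2*x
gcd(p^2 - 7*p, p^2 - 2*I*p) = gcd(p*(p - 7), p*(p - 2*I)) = p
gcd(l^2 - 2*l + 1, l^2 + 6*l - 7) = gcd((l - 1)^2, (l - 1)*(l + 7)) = l - 1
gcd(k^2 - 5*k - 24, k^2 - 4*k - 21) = k + 3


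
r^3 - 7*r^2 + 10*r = r*(r - 5)*(r - 2)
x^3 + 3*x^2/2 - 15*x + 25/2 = (x - 5/2)*(x - 1)*(x + 5)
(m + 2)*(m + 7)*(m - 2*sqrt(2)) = m^3 - 2*sqrt(2)*m^2 + 9*m^2 - 18*sqrt(2)*m + 14*m - 28*sqrt(2)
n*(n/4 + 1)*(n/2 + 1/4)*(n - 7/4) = n^4/8 + 11*n^3/32 - 47*n^2/64 - 7*n/16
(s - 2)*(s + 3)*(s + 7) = s^3 + 8*s^2 + s - 42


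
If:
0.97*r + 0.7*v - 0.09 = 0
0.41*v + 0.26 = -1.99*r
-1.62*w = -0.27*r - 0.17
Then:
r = -0.22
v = 0.43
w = 0.07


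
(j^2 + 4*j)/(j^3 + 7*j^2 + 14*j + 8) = j/(j^2 + 3*j + 2)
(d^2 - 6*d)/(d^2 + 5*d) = (d - 6)/(d + 5)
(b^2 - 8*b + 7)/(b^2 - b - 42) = (b - 1)/(b + 6)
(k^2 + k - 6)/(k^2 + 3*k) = (k - 2)/k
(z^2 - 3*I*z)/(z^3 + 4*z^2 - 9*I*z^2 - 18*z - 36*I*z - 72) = z/(z^2 + z*(4 - 6*I) - 24*I)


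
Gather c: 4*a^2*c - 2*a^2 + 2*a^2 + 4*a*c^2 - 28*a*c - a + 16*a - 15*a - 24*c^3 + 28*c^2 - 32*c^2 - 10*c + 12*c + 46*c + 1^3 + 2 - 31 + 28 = -24*c^3 + c^2*(4*a - 4) + c*(4*a^2 - 28*a + 48)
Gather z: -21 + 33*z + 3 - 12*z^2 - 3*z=-12*z^2 + 30*z - 18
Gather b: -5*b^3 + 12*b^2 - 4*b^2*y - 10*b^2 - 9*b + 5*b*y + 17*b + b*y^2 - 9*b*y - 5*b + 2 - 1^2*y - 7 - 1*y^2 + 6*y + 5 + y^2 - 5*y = -5*b^3 + b^2*(2 - 4*y) + b*(y^2 - 4*y + 3)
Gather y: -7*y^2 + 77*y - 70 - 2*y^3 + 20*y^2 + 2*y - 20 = -2*y^3 + 13*y^2 + 79*y - 90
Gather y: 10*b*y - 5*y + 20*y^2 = 20*y^2 + y*(10*b - 5)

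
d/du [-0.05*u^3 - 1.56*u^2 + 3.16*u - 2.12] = -0.15*u^2 - 3.12*u + 3.16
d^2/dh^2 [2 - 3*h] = 0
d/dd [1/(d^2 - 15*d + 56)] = (15 - 2*d)/(d^2 - 15*d + 56)^2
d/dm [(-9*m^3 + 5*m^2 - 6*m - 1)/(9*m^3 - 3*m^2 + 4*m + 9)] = 2*(-9*m^4 + 18*m^3 - 107*m^2 + 42*m - 25)/(81*m^6 - 54*m^5 + 81*m^4 + 138*m^3 - 38*m^2 + 72*m + 81)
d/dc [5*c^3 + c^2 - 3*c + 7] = 15*c^2 + 2*c - 3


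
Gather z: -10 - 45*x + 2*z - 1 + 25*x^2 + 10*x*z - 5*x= 25*x^2 - 50*x + z*(10*x + 2) - 11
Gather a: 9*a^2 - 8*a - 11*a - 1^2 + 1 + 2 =9*a^2 - 19*a + 2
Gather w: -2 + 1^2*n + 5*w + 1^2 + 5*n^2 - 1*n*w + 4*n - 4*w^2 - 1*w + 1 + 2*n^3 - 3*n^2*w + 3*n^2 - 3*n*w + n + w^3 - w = 2*n^3 + 8*n^2 + 6*n + w^3 - 4*w^2 + w*(-3*n^2 - 4*n + 3)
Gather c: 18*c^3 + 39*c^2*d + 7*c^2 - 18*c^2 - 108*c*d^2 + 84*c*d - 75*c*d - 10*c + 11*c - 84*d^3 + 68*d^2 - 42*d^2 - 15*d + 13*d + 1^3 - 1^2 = 18*c^3 + c^2*(39*d - 11) + c*(-108*d^2 + 9*d + 1) - 84*d^3 + 26*d^2 - 2*d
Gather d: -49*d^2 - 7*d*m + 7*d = -49*d^2 + d*(7 - 7*m)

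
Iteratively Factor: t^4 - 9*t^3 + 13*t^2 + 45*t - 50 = (t - 5)*(t^3 - 4*t^2 - 7*t + 10) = (t - 5)*(t + 2)*(t^2 - 6*t + 5) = (t - 5)^2*(t + 2)*(t - 1)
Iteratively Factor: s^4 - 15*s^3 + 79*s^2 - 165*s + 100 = (s - 4)*(s^3 - 11*s^2 + 35*s - 25) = (s - 4)*(s - 1)*(s^2 - 10*s + 25) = (s - 5)*(s - 4)*(s - 1)*(s - 5)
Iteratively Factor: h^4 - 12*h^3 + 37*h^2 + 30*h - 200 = (h - 5)*(h^3 - 7*h^2 + 2*h + 40) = (h - 5)*(h + 2)*(h^2 - 9*h + 20) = (h - 5)*(h - 4)*(h + 2)*(h - 5)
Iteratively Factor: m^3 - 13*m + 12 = (m - 1)*(m^2 + m - 12) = (m - 1)*(m + 4)*(m - 3)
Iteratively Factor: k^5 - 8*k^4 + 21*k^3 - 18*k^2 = (k - 3)*(k^4 - 5*k^3 + 6*k^2) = k*(k - 3)*(k^3 - 5*k^2 + 6*k) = k*(k - 3)^2*(k^2 - 2*k) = k*(k - 3)^2*(k - 2)*(k)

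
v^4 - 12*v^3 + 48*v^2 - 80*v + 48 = (v - 6)*(v - 2)^3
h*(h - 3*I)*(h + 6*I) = h^3 + 3*I*h^2 + 18*h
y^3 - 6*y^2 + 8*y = y*(y - 4)*(y - 2)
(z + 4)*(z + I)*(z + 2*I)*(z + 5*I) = z^4 + 4*z^3 + 8*I*z^3 - 17*z^2 + 32*I*z^2 - 68*z - 10*I*z - 40*I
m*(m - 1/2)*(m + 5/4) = m^3 + 3*m^2/4 - 5*m/8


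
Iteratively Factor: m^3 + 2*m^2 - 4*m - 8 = (m - 2)*(m^2 + 4*m + 4) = (m - 2)*(m + 2)*(m + 2)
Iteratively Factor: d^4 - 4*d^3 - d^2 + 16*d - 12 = (d - 1)*(d^3 - 3*d^2 - 4*d + 12) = (d - 1)*(d + 2)*(d^2 - 5*d + 6) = (d - 3)*(d - 1)*(d + 2)*(d - 2)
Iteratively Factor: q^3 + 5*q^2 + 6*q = (q + 2)*(q^2 + 3*q) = (q + 2)*(q + 3)*(q)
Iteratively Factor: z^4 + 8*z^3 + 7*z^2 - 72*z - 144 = (z + 4)*(z^3 + 4*z^2 - 9*z - 36) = (z + 3)*(z + 4)*(z^2 + z - 12) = (z + 3)*(z + 4)^2*(z - 3)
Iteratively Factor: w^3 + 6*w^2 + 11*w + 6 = (w + 2)*(w^2 + 4*w + 3) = (w + 1)*(w + 2)*(w + 3)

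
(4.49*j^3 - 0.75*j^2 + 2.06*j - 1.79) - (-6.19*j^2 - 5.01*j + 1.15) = 4.49*j^3 + 5.44*j^2 + 7.07*j - 2.94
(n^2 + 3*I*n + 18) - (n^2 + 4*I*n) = -I*n + 18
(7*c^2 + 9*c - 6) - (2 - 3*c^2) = 10*c^2 + 9*c - 8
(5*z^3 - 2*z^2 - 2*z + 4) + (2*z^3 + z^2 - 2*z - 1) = 7*z^3 - z^2 - 4*z + 3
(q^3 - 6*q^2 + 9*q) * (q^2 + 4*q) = q^5 - 2*q^4 - 15*q^3 + 36*q^2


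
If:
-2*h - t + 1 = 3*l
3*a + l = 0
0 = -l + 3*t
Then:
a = -t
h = 1/2 - 5*t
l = 3*t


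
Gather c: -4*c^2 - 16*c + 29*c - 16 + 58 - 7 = -4*c^2 + 13*c + 35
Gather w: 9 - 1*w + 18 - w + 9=36 - 2*w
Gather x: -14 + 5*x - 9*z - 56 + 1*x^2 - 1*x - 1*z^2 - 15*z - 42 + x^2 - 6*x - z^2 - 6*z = 2*x^2 - 2*x - 2*z^2 - 30*z - 112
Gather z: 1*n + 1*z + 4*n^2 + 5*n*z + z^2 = 4*n^2 + n + z^2 + z*(5*n + 1)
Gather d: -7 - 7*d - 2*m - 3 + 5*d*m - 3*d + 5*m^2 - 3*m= d*(5*m - 10) + 5*m^2 - 5*m - 10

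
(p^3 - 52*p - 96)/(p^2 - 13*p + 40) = (p^2 + 8*p + 12)/(p - 5)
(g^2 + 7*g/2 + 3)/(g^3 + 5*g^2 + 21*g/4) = 2*(g + 2)/(g*(2*g + 7))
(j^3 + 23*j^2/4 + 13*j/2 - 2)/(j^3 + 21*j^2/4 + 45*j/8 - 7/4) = 2*(j + 4)/(2*j + 7)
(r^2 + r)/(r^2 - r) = (r + 1)/(r - 1)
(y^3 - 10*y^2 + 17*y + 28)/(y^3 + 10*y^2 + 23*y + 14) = (y^2 - 11*y + 28)/(y^2 + 9*y + 14)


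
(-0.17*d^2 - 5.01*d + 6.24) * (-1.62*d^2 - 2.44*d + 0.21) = 0.2754*d^4 + 8.531*d^3 + 2.0799*d^2 - 16.2777*d + 1.3104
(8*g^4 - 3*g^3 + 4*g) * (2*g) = 16*g^5 - 6*g^4 + 8*g^2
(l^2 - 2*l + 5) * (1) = l^2 - 2*l + 5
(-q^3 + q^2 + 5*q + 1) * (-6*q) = 6*q^4 - 6*q^3 - 30*q^2 - 6*q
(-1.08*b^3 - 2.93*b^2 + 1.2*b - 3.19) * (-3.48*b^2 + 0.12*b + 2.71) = 3.7584*b^5 + 10.0668*b^4 - 7.4544*b^3 + 3.3049*b^2 + 2.8692*b - 8.6449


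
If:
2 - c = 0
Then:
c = 2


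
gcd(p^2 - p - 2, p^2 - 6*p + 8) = p - 2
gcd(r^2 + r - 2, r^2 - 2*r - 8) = r + 2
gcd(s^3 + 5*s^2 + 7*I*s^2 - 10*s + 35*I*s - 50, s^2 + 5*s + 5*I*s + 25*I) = s^2 + s*(5 + 5*I) + 25*I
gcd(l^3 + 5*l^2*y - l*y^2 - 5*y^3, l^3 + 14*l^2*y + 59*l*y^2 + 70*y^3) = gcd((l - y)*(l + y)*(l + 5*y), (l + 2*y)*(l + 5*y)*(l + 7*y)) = l + 5*y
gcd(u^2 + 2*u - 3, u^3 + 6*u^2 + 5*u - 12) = u^2 + 2*u - 3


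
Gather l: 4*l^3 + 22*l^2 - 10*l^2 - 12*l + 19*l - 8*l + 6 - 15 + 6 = 4*l^3 + 12*l^2 - l - 3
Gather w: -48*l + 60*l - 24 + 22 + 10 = 12*l + 8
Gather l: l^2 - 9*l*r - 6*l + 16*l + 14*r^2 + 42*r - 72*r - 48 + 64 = l^2 + l*(10 - 9*r) + 14*r^2 - 30*r + 16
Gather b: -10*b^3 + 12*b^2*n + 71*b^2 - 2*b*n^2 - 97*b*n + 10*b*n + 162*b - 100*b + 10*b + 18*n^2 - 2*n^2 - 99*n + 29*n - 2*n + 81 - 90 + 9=-10*b^3 + b^2*(12*n + 71) + b*(-2*n^2 - 87*n + 72) + 16*n^2 - 72*n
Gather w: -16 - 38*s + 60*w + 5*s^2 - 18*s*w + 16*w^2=5*s^2 - 38*s + 16*w^2 + w*(60 - 18*s) - 16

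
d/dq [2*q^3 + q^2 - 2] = 2*q*(3*q + 1)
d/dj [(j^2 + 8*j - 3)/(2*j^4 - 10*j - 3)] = 2*((-j - 4)*(-2*j^4 + 10*j + 3) - (4*j^3 - 5)*(j^2 + 8*j - 3))/(-2*j^4 + 10*j + 3)^2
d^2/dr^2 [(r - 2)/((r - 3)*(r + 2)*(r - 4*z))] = 2*((r - 3)^2*(r - 2)*(r + 2)^2 + (r - 3)^2*(r - 2)*(r + 2)*(r - 4*z) + (r - 3)^2*(r - 2)*(r - 4*z)^2 - (r - 3)^2*(r + 2)^2*(r - 4*z) - (r - 3)^2*(r + 2)*(r - 4*z)^2 + (r - 3)*(r - 2)*(r + 2)^2*(r - 4*z) + (r - 3)*(r - 2)*(r + 2)*(r - 4*z)^2 - (r - 3)*(r + 2)^2*(r - 4*z)^2 + (r - 2)*(r + 2)^2*(r - 4*z)^2)/((r - 3)^3*(r + 2)^3*(r - 4*z)^3)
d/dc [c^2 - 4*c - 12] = 2*c - 4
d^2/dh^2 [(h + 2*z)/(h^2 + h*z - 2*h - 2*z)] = 2*((h + 2*z)*(2*h + z - 2)^2 + (-3*h - 3*z + 2)*(h^2 + h*z - 2*h - 2*z))/(h^2 + h*z - 2*h - 2*z)^3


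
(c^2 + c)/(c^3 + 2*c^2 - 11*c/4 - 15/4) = 4*c/(4*c^2 + 4*c - 15)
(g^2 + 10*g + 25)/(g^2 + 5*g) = (g + 5)/g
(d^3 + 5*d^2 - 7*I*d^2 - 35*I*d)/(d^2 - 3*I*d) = (d^2 + d*(5 - 7*I) - 35*I)/(d - 3*I)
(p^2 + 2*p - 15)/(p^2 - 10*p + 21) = (p + 5)/(p - 7)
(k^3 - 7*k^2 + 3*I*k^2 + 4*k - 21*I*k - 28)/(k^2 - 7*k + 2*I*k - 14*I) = (k^2 + 3*I*k + 4)/(k + 2*I)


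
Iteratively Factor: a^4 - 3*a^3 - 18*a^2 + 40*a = (a + 4)*(a^3 - 7*a^2 + 10*a) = (a - 2)*(a + 4)*(a^2 - 5*a) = (a - 5)*(a - 2)*(a + 4)*(a)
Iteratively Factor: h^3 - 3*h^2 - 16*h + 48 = (h + 4)*(h^2 - 7*h + 12) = (h - 4)*(h + 4)*(h - 3)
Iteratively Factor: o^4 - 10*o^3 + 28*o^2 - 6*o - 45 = (o - 3)*(o^3 - 7*o^2 + 7*o + 15) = (o - 3)^2*(o^2 - 4*o - 5) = (o - 5)*(o - 3)^2*(o + 1)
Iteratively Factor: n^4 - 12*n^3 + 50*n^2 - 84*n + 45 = (n - 5)*(n^3 - 7*n^2 + 15*n - 9) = (n - 5)*(n - 1)*(n^2 - 6*n + 9) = (n - 5)*(n - 3)*(n - 1)*(n - 3)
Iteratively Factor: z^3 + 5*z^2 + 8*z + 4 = (z + 1)*(z^2 + 4*z + 4) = (z + 1)*(z + 2)*(z + 2)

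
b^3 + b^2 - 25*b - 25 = (b - 5)*(b + 1)*(b + 5)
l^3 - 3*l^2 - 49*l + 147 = (l - 7)*(l - 3)*(l + 7)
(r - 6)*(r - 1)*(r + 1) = r^3 - 6*r^2 - r + 6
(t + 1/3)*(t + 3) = t^2 + 10*t/3 + 1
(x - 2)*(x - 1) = x^2 - 3*x + 2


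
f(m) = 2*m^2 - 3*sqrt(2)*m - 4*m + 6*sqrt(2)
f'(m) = 4*m - 3*sqrt(2) - 4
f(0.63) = 4.09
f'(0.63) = -5.72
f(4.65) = 13.40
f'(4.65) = 10.36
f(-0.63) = 14.47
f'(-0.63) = -10.76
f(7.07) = 50.18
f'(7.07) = 20.04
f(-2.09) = 34.45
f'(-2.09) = -16.60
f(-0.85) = 16.94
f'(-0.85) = -11.64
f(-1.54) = 25.92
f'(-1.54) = -14.40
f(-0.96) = 18.24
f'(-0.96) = -12.08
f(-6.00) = 129.94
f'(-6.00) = -32.24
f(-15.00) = 582.12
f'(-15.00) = -68.24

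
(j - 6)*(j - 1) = j^2 - 7*j + 6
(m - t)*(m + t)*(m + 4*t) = m^3 + 4*m^2*t - m*t^2 - 4*t^3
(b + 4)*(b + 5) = b^2 + 9*b + 20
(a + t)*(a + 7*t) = a^2 + 8*a*t + 7*t^2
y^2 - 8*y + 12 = (y - 6)*(y - 2)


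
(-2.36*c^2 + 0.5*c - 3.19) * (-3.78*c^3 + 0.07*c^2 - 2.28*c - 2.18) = 8.9208*c^5 - 2.0552*c^4 + 17.474*c^3 + 3.7815*c^2 + 6.1832*c + 6.9542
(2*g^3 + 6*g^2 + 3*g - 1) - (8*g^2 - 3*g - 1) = 2*g^3 - 2*g^2 + 6*g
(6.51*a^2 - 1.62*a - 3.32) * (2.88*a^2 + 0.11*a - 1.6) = 18.7488*a^4 - 3.9495*a^3 - 20.1558*a^2 + 2.2268*a + 5.312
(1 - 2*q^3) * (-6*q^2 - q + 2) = 12*q^5 + 2*q^4 - 4*q^3 - 6*q^2 - q + 2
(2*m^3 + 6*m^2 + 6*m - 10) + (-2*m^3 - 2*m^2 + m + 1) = 4*m^2 + 7*m - 9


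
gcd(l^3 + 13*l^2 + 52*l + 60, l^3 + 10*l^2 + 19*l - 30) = l^2 + 11*l + 30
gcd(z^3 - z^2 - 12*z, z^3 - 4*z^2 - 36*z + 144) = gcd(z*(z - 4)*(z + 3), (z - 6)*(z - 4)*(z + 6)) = z - 4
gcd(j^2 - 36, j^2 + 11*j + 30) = j + 6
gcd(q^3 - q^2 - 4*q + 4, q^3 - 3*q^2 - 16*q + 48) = 1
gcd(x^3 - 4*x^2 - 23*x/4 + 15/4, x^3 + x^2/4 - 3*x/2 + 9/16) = x^2 + x - 3/4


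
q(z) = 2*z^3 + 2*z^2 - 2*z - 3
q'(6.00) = 238.00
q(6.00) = 489.00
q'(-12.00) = 814.00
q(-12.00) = -3147.00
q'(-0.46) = -2.57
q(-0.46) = -1.85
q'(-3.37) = 52.66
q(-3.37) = -50.09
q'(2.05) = 31.42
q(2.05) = 18.54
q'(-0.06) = -2.22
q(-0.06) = -2.87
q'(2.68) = 51.81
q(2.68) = 44.50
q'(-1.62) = 7.27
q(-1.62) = -3.01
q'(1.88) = 26.73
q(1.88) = 13.60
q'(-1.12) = 1.05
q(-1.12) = -1.06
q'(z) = 6*z^2 + 4*z - 2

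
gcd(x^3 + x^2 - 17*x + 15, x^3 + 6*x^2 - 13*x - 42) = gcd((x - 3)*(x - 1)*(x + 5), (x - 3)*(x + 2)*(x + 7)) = x - 3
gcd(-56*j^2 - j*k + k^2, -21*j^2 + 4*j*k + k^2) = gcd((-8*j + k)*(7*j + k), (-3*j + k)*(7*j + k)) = 7*j + k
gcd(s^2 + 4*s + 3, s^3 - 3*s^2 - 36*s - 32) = s + 1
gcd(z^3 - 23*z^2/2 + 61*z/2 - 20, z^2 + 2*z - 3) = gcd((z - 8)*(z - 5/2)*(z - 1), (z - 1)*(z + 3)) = z - 1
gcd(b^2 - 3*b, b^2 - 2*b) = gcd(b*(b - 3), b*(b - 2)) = b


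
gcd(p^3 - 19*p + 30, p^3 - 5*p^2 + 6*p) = p^2 - 5*p + 6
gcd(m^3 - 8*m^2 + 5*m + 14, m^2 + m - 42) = 1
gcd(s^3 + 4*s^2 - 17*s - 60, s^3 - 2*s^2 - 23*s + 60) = s^2 + s - 20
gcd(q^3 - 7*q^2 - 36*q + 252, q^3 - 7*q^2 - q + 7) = q - 7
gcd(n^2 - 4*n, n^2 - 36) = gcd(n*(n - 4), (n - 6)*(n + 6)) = 1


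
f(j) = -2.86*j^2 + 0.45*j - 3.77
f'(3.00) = -16.71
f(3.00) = -28.16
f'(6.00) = -33.87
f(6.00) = -104.03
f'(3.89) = -21.80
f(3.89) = -45.30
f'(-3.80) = 22.19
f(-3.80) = -46.78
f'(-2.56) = 15.09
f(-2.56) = -23.67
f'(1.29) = -6.93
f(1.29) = -7.95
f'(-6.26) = 36.26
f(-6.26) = -118.66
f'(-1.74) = 10.40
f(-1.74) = -13.21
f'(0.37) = -1.67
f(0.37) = -4.00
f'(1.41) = -7.62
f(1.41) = -8.82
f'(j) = 0.45 - 5.72*j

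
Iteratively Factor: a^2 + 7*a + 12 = (a + 4)*(a + 3)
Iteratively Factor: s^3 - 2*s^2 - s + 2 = (s + 1)*(s^2 - 3*s + 2) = (s - 2)*(s + 1)*(s - 1)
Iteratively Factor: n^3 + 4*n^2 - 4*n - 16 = (n + 2)*(n^2 + 2*n - 8) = (n - 2)*(n + 2)*(n + 4)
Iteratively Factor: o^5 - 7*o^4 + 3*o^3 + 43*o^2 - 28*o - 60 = (o - 2)*(o^4 - 5*o^3 - 7*o^2 + 29*o + 30) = (o - 5)*(o - 2)*(o^3 - 7*o - 6) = (o - 5)*(o - 2)*(o + 1)*(o^2 - o - 6) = (o - 5)*(o - 2)*(o + 1)*(o + 2)*(o - 3)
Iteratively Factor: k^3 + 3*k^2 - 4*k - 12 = (k + 3)*(k^2 - 4) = (k - 2)*(k + 3)*(k + 2)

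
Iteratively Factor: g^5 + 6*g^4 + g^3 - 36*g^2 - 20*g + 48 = (g - 2)*(g^4 + 8*g^3 + 17*g^2 - 2*g - 24) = (g - 2)*(g - 1)*(g^3 + 9*g^2 + 26*g + 24) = (g - 2)*(g - 1)*(g + 4)*(g^2 + 5*g + 6) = (g - 2)*(g - 1)*(g + 2)*(g + 4)*(g + 3)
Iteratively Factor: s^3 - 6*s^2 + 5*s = (s - 5)*(s^2 - s) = (s - 5)*(s - 1)*(s)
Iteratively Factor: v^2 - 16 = (v - 4)*(v + 4)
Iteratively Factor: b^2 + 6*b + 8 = (b + 2)*(b + 4)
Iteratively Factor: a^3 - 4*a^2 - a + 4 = (a - 1)*(a^2 - 3*a - 4) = (a - 1)*(a + 1)*(a - 4)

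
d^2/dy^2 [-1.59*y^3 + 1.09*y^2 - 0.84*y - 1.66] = 2.18 - 9.54*y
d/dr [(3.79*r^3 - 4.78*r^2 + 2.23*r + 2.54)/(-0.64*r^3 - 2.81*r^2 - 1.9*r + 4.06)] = (-8.88178419700125e-16*r^5 - 13.7091*r^4 - 11.5476*r^3 + 66.3873*r^2 - 24.5388*r + 13.8798)/(0.4096*r^6 + 3.5968*r^5 + 10.3281*r^4 + 5.4812*r^3 - 19.2072*r^2 - 15.428*r + 16.4836)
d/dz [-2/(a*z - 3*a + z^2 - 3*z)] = 2*(a + 2*z - 3)/(a*z - 3*a + z^2 - 3*z)^2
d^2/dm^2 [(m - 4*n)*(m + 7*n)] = 2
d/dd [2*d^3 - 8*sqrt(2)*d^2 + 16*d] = 6*d^2 - 16*sqrt(2)*d + 16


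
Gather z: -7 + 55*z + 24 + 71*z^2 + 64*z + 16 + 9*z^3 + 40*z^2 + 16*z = 9*z^3 + 111*z^2 + 135*z + 33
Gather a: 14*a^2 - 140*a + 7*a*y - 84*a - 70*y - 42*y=14*a^2 + a*(7*y - 224) - 112*y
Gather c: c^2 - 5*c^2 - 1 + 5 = 4 - 4*c^2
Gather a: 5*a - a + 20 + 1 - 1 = 4*a + 20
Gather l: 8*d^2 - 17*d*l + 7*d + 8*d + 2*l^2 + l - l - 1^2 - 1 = 8*d^2 - 17*d*l + 15*d + 2*l^2 - 2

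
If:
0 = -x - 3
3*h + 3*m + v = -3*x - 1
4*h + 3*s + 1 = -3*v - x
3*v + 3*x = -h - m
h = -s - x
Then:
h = -113/8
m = 16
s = 137/8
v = 19/8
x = -3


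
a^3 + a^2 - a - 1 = (a - 1)*(a + 1)^2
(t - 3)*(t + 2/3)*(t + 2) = t^3 - t^2/3 - 20*t/3 - 4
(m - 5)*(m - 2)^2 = m^3 - 9*m^2 + 24*m - 20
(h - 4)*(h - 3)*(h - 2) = h^3 - 9*h^2 + 26*h - 24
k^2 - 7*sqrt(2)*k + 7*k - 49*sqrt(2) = (k + 7)*(k - 7*sqrt(2))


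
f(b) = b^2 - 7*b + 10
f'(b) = 2*b - 7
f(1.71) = 0.95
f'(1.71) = -3.58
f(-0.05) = 10.35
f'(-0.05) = -7.10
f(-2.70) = 36.19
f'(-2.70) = -12.40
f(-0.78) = 16.07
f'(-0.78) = -8.56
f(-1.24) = 20.22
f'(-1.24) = -9.48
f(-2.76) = 36.94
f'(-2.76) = -12.52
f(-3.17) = 42.24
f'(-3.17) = -13.34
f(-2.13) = 29.45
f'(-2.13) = -11.26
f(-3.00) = 40.00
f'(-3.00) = -13.00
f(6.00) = 4.00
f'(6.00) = 5.00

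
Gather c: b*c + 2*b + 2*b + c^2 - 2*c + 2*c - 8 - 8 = b*c + 4*b + c^2 - 16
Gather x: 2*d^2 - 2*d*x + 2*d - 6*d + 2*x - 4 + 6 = 2*d^2 - 4*d + x*(2 - 2*d) + 2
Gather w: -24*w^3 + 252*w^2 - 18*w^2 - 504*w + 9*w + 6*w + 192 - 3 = -24*w^3 + 234*w^2 - 489*w + 189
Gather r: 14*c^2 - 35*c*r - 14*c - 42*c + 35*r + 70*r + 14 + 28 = 14*c^2 - 56*c + r*(105 - 35*c) + 42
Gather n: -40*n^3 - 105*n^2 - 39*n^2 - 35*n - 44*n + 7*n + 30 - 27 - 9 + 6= -40*n^3 - 144*n^2 - 72*n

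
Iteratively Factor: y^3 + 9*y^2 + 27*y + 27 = (y + 3)*(y^2 + 6*y + 9) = (y + 3)^2*(y + 3)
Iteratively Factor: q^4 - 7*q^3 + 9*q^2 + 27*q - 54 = (q - 3)*(q^3 - 4*q^2 - 3*q + 18) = (q - 3)*(q + 2)*(q^2 - 6*q + 9) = (q - 3)^2*(q + 2)*(q - 3)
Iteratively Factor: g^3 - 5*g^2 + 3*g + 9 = (g - 3)*(g^2 - 2*g - 3) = (g - 3)^2*(g + 1)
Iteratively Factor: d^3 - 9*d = (d + 3)*(d^2 - 3*d) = d*(d + 3)*(d - 3)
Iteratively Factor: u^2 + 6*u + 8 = (u + 2)*(u + 4)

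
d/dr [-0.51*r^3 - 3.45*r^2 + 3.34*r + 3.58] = -1.53*r^2 - 6.9*r + 3.34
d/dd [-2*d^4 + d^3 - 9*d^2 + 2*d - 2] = -8*d^3 + 3*d^2 - 18*d + 2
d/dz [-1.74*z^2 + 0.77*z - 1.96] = 0.77 - 3.48*z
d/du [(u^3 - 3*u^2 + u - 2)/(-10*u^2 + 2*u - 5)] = (-10*u^4 + 4*u^3 - 11*u^2 - 10*u - 1)/(100*u^4 - 40*u^3 + 104*u^2 - 20*u + 25)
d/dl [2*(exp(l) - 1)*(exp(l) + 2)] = (4*exp(l) + 2)*exp(l)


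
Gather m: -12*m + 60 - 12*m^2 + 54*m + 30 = -12*m^2 + 42*m + 90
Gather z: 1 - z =1 - z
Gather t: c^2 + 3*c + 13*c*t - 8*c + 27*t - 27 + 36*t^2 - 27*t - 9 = c^2 + 13*c*t - 5*c + 36*t^2 - 36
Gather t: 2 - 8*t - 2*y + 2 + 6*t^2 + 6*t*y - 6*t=6*t^2 + t*(6*y - 14) - 2*y + 4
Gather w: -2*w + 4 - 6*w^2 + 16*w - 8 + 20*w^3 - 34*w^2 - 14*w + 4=20*w^3 - 40*w^2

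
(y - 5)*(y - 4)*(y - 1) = y^3 - 10*y^2 + 29*y - 20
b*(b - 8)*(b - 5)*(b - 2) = b^4 - 15*b^3 + 66*b^2 - 80*b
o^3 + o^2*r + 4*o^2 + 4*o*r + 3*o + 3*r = (o + 1)*(o + 3)*(o + r)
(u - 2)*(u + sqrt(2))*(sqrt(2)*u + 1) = sqrt(2)*u^3 - 2*sqrt(2)*u^2 + 3*u^2 - 6*u + sqrt(2)*u - 2*sqrt(2)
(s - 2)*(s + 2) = s^2 - 4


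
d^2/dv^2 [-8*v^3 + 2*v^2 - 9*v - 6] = 4 - 48*v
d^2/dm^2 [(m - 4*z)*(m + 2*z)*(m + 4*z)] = 6*m + 4*z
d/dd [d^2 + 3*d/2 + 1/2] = 2*d + 3/2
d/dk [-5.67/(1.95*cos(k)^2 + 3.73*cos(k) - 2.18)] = -(22.113*cos(k) + 21.1491)*sin(k)/(1.95*cos(k)^2 + 3.73*cos(k) - 2.18)^2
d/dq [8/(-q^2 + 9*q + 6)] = 8*(2*q - 9)/(-q^2 + 9*q + 6)^2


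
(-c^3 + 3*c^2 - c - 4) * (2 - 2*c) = 2*c^4 - 8*c^3 + 8*c^2 + 6*c - 8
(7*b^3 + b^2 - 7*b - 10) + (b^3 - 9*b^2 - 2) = 8*b^3 - 8*b^2 - 7*b - 12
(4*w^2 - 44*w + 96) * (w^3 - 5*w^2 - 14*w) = 4*w^5 - 64*w^4 + 260*w^3 + 136*w^2 - 1344*w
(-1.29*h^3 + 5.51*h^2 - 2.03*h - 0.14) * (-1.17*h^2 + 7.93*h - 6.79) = 1.5093*h^5 - 16.6764*h^4 + 54.8285*h^3 - 53.347*h^2 + 12.6735*h + 0.9506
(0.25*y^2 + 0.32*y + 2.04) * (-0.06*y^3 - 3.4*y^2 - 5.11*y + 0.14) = -0.015*y^5 - 0.8692*y^4 - 2.4879*y^3 - 8.5362*y^2 - 10.3796*y + 0.2856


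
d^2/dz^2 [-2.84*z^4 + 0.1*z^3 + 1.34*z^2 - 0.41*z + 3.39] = -34.08*z^2 + 0.6*z + 2.68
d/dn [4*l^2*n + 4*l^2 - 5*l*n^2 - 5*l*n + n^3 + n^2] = 4*l^2 - 10*l*n - 5*l + 3*n^2 + 2*n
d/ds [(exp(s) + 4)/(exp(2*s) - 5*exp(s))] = (-exp(2*s) - 8*exp(s) + 20)*exp(-s)/(exp(2*s) - 10*exp(s) + 25)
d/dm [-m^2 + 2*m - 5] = 2 - 2*m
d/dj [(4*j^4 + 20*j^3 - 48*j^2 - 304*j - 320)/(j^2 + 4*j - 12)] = 4*(2*j^5 + 17*j^4 - 8*j^3 - 152*j^2 + 448*j + 1232)/(j^4 + 8*j^3 - 8*j^2 - 96*j + 144)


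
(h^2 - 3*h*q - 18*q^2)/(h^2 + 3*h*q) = (h - 6*q)/h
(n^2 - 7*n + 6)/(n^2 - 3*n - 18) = (n - 1)/(n + 3)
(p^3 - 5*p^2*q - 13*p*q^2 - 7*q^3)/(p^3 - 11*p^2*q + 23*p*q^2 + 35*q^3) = (p + q)/(p - 5*q)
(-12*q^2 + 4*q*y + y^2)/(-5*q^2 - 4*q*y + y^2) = (12*q^2 - 4*q*y - y^2)/(5*q^2 + 4*q*y - y^2)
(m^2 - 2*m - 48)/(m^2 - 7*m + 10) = (m^2 - 2*m - 48)/(m^2 - 7*m + 10)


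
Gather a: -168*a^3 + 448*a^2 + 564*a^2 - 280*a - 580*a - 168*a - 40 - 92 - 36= -168*a^3 + 1012*a^2 - 1028*a - 168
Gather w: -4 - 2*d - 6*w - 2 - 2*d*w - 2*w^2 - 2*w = -2*d - 2*w^2 + w*(-2*d - 8) - 6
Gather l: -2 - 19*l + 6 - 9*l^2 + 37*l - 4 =-9*l^2 + 18*l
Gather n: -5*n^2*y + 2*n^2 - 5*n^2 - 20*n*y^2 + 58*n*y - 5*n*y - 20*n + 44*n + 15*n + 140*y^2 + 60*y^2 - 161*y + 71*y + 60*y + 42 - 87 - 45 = n^2*(-5*y - 3) + n*(-20*y^2 + 53*y + 39) + 200*y^2 - 30*y - 90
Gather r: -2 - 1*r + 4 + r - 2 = 0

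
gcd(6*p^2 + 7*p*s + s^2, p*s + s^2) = p + s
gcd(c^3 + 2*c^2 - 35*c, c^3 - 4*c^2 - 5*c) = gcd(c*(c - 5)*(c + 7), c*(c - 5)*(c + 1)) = c^2 - 5*c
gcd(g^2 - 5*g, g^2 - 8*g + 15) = g - 5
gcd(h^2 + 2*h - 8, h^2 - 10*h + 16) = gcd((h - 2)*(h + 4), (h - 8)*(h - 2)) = h - 2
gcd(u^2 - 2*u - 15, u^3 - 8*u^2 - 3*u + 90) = u^2 - 2*u - 15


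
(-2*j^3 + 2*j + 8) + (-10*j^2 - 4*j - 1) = -2*j^3 - 10*j^2 - 2*j + 7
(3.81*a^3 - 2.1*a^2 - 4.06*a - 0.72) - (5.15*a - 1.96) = 3.81*a^3 - 2.1*a^2 - 9.21*a + 1.24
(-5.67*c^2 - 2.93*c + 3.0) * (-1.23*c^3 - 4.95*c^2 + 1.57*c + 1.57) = 6.9741*c^5 + 31.6704*c^4 + 1.9116*c^3 - 28.352*c^2 + 0.1099*c + 4.71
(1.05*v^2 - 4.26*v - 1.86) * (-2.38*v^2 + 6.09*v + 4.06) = -2.499*v^4 + 16.5333*v^3 - 17.2536*v^2 - 28.623*v - 7.5516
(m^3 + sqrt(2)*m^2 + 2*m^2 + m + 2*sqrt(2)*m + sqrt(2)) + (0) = m^3 + sqrt(2)*m^2 + 2*m^2 + m + 2*sqrt(2)*m + sqrt(2)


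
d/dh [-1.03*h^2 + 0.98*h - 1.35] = 0.98 - 2.06*h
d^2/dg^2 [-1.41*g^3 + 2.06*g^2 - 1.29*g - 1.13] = 4.12 - 8.46*g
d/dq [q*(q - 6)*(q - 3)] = 3*q^2 - 18*q + 18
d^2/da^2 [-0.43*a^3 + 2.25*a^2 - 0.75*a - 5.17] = 4.5 - 2.58*a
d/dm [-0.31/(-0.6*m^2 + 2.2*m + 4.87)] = (0.682 - 0.372*m)/(-0.6*m^2 + 2.2*m + 4.87)^2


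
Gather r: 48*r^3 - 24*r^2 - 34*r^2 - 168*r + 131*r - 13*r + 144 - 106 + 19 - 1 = 48*r^3 - 58*r^2 - 50*r + 56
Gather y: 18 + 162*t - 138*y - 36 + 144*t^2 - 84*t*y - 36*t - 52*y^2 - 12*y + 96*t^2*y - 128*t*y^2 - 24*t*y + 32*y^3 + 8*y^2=144*t^2 + 126*t + 32*y^3 + y^2*(-128*t - 44) + y*(96*t^2 - 108*t - 150) - 18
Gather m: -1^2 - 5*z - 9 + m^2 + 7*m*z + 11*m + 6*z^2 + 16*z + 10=m^2 + m*(7*z + 11) + 6*z^2 + 11*z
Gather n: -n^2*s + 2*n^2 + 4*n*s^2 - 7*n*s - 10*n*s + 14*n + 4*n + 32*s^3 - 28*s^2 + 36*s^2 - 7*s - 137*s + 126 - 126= n^2*(2 - s) + n*(4*s^2 - 17*s + 18) + 32*s^3 + 8*s^2 - 144*s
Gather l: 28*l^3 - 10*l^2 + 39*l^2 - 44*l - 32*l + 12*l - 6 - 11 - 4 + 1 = 28*l^3 + 29*l^2 - 64*l - 20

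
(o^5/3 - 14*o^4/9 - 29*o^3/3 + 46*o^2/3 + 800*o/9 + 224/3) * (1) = o^5/3 - 14*o^4/9 - 29*o^3/3 + 46*o^2/3 + 800*o/9 + 224/3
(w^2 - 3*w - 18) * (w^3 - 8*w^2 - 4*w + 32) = w^5 - 11*w^4 + 2*w^3 + 188*w^2 - 24*w - 576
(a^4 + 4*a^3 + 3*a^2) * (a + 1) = a^5 + 5*a^4 + 7*a^3 + 3*a^2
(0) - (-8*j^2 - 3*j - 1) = 8*j^2 + 3*j + 1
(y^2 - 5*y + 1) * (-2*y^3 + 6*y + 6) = -2*y^5 + 10*y^4 + 4*y^3 - 24*y^2 - 24*y + 6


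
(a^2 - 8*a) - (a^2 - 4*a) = -4*a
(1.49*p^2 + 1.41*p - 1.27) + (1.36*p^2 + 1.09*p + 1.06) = 2.85*p^2 + 2.5*p - 0.21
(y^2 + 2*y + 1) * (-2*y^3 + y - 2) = -2*y^5 - 4*y^4 - y^3 - 3*y - 2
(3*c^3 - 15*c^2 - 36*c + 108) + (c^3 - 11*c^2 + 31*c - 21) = 4*c^3 - 26*c^2 - 5*c + 87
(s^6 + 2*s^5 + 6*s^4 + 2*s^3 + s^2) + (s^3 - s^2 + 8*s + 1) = s^6 + 2*s^5 + 6*s^4 + 3*s^3 + 8*s + 1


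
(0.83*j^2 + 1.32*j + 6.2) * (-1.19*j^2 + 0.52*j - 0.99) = -0.9877*j^4 - 1.1392*j^3 - 7.5133*j^2 + 1.9172*j - 6.138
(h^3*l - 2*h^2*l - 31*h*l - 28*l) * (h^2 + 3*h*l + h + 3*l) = h^5*l + 3*h^4*l^2 - h^4*l - 3*h^3*l^2 - 33*h^3*l - 99*h^2*l^2 - 59*h^2*l - 177*h*l^2 - 28*h*l - 84*l^2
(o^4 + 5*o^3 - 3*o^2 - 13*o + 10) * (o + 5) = o^5 + 10*o^4 + 22*o^3 - 28*o^2 - 55*o + 50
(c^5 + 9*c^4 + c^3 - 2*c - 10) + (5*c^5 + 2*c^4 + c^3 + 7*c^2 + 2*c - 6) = 6*c^5 + 11*c^4 + 2*c^3 + 7*c^2 - 16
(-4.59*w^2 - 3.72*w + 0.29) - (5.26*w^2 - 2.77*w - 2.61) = -9.85*w^2 - 0.95*w + 2.9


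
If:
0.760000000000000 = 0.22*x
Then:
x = 3.45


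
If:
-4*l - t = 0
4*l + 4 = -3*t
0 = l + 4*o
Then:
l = 1/2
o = -1/8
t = -2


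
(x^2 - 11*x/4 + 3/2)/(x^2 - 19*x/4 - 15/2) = (-4*x^2 + 11*x - 6)/(-4*x^2 + 19*x + 30)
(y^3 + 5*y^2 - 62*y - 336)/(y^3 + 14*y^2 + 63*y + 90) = (y^2 - y - 56)/(y^2 + 8*y + 15)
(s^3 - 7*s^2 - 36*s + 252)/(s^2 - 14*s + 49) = (s^2 - 36)/(s - 7)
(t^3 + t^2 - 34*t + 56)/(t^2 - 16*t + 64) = (t^3 + t^2 - 34*t + 56)/(t^2 - 16*t + 64)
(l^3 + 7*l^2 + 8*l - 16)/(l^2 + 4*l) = l + 3 - 4/l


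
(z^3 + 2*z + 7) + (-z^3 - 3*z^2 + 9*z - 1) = -3*z^2 + 11*z + 6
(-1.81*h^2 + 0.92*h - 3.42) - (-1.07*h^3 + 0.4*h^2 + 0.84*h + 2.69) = 1.07*h^3 - 2.21*h^2 + 0.0800000000000001*h - 6.11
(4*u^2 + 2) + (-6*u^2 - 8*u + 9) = -2*u^2 - 8*u + 11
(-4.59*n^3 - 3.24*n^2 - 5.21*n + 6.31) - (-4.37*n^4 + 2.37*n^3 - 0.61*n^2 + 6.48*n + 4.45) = 4.37*n^4 - 6.96*n^3 - 2.63*n^2 - 11.69*n + 1.86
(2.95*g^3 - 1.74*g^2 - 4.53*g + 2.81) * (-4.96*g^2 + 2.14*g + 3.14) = -14.632*g^5 + 14.9434*g^4 + 28.0082*g^3 - 29.0954*g^2 - 8.2108*g + 8.8234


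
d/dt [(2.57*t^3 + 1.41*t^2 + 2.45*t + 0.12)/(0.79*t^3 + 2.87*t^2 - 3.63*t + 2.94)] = (6.262*t^4 - 22.5292*t^3 + 10.2332*t^2 + 7.602*t + 7.6386)/(0.6241*t^6 + 4.5346*t^5 + 2.5015*t^4 - 16.191*t^3 + 30.0525*t^2 - 21.3444*t + 8.6436)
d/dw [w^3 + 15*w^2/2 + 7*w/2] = 3*w^2 + 15*w + 7/2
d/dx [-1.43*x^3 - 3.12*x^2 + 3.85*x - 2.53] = -4.29*x^2 - 6.24*x + 3.85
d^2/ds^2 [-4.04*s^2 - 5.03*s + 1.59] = -8.08000000000000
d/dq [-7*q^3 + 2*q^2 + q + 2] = -21*q^2 + 4*q + 1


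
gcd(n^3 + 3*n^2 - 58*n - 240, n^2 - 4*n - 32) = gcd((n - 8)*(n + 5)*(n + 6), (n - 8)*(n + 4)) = n - 8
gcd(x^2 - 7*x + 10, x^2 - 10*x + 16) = x - 2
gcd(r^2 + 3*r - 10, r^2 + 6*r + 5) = r + 5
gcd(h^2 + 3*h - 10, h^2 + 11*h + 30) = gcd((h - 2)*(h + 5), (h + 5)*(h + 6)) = h + 5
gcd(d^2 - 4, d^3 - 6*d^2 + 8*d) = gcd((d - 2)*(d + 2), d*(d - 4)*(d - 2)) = d - 2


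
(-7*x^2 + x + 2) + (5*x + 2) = -7*x^2 + 6*x + 4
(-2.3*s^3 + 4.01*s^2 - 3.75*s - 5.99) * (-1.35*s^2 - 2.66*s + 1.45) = 3.105*s^5 + 0.704499999999999*s^4 - 8.9391*s^3 + 23.876*s^2 + 10.4959*s - 8.6855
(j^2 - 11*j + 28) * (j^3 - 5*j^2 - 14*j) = j^5 - 16*j^4 + 69*j^3 + 14*j^2 - 392*j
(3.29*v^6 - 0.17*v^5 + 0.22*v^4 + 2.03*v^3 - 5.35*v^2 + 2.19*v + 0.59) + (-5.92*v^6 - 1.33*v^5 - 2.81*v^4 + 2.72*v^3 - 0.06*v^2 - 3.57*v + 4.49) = -2.63*v^6 - 1.5*v^5 - 2.59*v^4 + 4.75*v^3 - 5.41*v^2 - 1.38*v + 5.08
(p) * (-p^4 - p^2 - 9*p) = -p^5 - p^3 - 9*p^2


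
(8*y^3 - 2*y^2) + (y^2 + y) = 8*y^3 - y^2 + y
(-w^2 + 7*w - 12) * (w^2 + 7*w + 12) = -w^4 + 25*w^2 - 144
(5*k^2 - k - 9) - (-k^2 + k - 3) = 6*k^2 - 2*k - 6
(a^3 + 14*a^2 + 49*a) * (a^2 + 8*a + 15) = a^5 + 22*a^4 + 176*a^3 + 602*a^2 + 735*a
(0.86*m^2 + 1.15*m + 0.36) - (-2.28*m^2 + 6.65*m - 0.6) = 3.14*m^2 - 5.5*m + 0.96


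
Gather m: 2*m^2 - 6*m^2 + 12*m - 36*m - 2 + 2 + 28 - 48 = -4*m^2 - 24*m - 20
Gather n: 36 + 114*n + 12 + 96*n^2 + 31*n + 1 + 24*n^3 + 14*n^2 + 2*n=24*n^3 + 110*n^2 + 147*n + 49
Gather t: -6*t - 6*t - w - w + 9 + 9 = -12*t - 2*w + 18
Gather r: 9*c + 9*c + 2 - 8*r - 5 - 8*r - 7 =18*c - 16*r - 10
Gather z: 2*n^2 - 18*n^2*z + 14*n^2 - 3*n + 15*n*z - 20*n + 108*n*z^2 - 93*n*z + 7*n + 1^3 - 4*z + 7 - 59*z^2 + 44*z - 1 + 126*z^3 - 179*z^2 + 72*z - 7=16*n^2 - 16*n + 126*z^3 + z^2*(108*n - 238) + z*(-18*n^2 - 78*n + 112)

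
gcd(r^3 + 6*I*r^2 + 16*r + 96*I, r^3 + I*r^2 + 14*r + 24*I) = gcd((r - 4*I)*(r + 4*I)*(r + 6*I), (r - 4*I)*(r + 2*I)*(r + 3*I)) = r - 4*I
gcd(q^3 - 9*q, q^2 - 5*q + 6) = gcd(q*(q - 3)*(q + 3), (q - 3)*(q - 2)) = q - 3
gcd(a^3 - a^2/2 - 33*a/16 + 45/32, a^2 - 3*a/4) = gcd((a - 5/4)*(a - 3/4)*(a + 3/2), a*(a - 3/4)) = a - 3/4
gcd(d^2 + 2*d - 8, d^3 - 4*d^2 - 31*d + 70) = d - 2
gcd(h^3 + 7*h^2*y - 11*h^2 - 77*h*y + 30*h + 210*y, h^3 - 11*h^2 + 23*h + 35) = h - 5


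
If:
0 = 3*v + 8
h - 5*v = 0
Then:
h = -40/3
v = -8/3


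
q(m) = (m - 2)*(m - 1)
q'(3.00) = 3.00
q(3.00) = 2.00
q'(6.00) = 9.00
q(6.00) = 20.00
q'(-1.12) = -5.24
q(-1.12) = 6.61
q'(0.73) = -1.54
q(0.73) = 0.34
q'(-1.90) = -6.80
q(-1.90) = 11.31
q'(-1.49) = -5.98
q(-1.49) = 8.69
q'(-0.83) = -4.66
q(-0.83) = 5.18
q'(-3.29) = -9.58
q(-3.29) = 22.69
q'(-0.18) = -3.36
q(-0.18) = 2.57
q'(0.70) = -1.60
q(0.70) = 0.39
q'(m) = 2*m - 3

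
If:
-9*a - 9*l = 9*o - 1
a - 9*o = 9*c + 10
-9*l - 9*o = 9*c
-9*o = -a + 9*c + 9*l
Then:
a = 0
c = -1/9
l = 10/9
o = -1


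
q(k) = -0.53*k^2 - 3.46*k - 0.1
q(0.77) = -3.08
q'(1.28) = -4.82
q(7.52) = -56.09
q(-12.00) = -34.90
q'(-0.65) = -2.77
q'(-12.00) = 9.26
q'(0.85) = -4.36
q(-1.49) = 3.88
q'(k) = -1.06*k - 3.46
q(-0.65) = 1.93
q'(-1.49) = -1.88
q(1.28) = -5.40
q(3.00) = -15.25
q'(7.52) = -11.43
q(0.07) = -0.34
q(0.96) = -3.91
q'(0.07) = -3.53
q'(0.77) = -4.28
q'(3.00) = -6.64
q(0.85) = -3.42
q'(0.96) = -4.48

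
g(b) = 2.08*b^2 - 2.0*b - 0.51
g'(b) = 4.16*b - 2.0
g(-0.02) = -0.47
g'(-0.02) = -2.08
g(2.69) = 9.16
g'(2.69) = 9.19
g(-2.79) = 21.26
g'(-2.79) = -13.61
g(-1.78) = 9.64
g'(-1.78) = -9.40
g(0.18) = -0.80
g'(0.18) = -1.25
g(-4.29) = 46.35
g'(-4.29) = -19.85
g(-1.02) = 3.69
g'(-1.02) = -6.24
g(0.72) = -0.87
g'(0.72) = 1.00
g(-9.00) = 185.97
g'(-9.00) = -39.44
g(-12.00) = 323.01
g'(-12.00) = -51.92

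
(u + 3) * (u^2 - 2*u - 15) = u^3 + u^2 - 21*u - 45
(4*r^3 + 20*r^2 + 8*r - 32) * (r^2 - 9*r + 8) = 4*r^5 - 16*r^4 - 140*r^3 + 56*r^2 + 352*r - 256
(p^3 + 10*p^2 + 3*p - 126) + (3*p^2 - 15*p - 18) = p^3 + 13*p^2 - 12*p - 144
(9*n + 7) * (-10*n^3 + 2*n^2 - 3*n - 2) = -90*n^4 - 52*n^3 - 13*n^2 - 39*n - 14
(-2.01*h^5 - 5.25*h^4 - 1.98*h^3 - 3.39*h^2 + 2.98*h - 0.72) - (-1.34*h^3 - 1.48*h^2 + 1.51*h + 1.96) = -2.01*h^5 - 5.25*h^4 - 0.64*h^3 - 1.91*h^2 + 1.47*h - 2.68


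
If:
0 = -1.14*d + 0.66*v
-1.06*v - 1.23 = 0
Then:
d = -0.67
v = -1.16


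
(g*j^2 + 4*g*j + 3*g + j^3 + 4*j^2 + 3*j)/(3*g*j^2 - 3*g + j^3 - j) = (g*j + 3*g + j^2 + 3*j)/(3*g*j - 3*g + j^2 - j)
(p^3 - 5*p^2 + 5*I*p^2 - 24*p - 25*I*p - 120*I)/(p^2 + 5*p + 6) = (p^2 + p*(-8 + 5*I) - 40*I)/(p + 2)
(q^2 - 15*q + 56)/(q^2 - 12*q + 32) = (q - 7)/(q - 4)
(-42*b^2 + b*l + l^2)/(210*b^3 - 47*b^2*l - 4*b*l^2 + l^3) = -1/(5*b - l)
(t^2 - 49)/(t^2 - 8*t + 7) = (t + 7)/(t - 1)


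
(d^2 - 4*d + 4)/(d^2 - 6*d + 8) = (d - 2)/(d - 4)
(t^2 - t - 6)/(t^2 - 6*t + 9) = (t + 2)/(t - 3)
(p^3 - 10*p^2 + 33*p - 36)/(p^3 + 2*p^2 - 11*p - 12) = (p^2 - 7*p + 12)/(p^2 + 5*p + 4)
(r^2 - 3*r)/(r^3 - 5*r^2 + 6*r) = 1/(r - 2)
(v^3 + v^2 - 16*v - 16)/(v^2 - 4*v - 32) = (v^2 - 3*v - 4)/(v - 8)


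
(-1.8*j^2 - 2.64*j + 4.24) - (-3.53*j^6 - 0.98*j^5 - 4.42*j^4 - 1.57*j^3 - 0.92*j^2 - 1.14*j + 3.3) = 3.53*j^6 + 0.98*j^5 + 4.42*j^4 + 1.57*j^3 - 0.88*j^2 - 1.5*j + 0.94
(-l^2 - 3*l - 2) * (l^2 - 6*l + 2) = -l^4 + 3*l^3 + 14*l^2 + 6*l - 4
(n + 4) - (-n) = 2*n + 4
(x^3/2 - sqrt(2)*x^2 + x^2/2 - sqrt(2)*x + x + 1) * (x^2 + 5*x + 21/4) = x^5/2 - sqrt(2)*x^4 + 3*x^4 - 6*sqrt(2)*x^3 + 49*x^3/8 - 41*sqrt(2)*x^2/4 + 69*x^2/8 - 21*sqrt(2)*x/4 + 41*x/4 + 21/4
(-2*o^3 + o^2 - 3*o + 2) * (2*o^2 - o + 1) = -4*o^5 + 4*o^4 - 9*o^3 + 8*o^2 - 5*o + 2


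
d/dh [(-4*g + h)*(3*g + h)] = -g + 2*h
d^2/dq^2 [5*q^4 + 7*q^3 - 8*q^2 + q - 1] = 60*q^2 + 42*q - 16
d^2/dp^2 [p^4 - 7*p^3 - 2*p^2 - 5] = 12*p^2 - 42*p - 4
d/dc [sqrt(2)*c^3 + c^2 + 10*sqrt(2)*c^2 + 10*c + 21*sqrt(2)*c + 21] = 3*sqrt(2)*c^2 + 2*c + 20*sqrt(2)*c + 10 + 21*sqrt(2)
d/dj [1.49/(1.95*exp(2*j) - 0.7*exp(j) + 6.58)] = (1.043 - 5.811*exp(j))*exp(j)/(1.95*exp(2*j) - 0.7*exp(j) + 6.58)^2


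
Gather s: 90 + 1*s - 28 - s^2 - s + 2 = 64 - s^2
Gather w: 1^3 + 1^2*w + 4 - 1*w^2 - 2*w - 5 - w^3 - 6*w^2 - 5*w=-w^3 - 7*w^2 - 6*w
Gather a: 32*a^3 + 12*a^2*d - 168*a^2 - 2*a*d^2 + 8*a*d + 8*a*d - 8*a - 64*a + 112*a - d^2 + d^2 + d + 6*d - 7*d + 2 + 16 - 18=32*a^3 + a^2*(12*d - 168) + a*(-2*d^2 + 16*d + 40)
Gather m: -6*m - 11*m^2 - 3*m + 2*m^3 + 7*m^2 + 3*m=2*m^3 - 4*m^2 - 6*m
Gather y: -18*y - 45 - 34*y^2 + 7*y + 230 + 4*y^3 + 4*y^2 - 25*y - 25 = 4*y^3 - 30*y^2 - 36*y + 160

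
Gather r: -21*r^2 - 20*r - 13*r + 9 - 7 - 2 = -21*r^2 - 33*r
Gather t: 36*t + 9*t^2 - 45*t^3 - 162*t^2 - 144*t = -45*t^3 - 153*t^2 - 108*t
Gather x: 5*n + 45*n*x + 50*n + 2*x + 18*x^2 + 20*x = 55*n + 18*x^2 + x*(45*n + 22)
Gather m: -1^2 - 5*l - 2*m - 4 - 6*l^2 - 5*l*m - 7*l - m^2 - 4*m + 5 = -6*l^2 - 12*l - m^2 + m*(-5*l - 6)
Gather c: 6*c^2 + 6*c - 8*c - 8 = 6*c^2 - 2*c - 8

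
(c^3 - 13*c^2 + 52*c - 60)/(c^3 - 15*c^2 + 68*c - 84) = (c - 5)/(c - 7)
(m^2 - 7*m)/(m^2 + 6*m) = (m - 7)/(m + 6)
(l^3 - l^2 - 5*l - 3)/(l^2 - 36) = (l^3 - l^2 - 5*l - 3)/(l^2 - 36)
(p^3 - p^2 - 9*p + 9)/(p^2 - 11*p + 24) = (p^2 + 2*p - 3)/(p - 8)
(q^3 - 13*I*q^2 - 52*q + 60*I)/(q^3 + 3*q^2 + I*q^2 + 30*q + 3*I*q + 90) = (q^2 - 8*I*q - 12)/(q^2 + q*(3 + 6*I) + 18*I)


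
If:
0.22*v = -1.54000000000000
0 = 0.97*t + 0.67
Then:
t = -0.69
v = -7.00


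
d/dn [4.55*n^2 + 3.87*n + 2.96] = 9.1*n + 3.87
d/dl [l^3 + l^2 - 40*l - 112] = 3*l^2 + 2*l - 40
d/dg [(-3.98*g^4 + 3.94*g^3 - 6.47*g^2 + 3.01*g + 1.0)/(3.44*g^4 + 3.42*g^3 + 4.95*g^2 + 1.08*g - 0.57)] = (-27.1652*g^6 + 5.11159999999998*g^5 - 2.32799999999999*g^4 - 16.7636*g^3 - 38.8845*g^2 - 2.5242*g - 2.7957)/(11.8336*g^8 + 23.5296*g^7 + 45.7524*g^6 + 41.2884*g^5 + 27.9681*g^4 + 6.7932*g^3 - 4.4766*g^2 - 1.2312*g + 0.3249)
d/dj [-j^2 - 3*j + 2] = -2*j - 3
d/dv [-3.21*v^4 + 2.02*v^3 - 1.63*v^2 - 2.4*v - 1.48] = -12.84*v^3 + 6.06*v^2 - 3.26*v - 2.4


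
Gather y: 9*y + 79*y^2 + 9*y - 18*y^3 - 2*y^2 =-18*y^3 + 77*y^2 + 18*y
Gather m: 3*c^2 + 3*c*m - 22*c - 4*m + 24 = 3*c^2 - 22*c + m*(3*c - 4) + 24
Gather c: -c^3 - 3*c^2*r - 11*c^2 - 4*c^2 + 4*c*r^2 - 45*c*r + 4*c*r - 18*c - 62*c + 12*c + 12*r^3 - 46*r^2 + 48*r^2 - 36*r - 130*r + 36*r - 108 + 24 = -c^3 + c^2*(-3*r - 15) + c*(4*r^2 - 41*r - 68) + 12*r^3 + 2*r^2 - 130*r - 84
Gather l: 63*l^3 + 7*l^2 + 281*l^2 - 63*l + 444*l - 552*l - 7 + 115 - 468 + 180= 63*l^3 + 288*l^2 - 171*l - 180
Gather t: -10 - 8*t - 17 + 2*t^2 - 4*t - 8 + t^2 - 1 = 3*t^2 - 12*t - 36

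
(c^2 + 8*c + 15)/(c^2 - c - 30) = (c + 3)/(c - 6)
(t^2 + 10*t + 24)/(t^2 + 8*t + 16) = (t + 6)/(t + 4)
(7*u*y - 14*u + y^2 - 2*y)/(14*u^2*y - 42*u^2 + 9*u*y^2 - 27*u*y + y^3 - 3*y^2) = (y - 2)/(2*u*y - 6*u + y^2 - 3*y)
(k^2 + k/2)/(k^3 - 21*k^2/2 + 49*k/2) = (2*k + 1)/(2*k^2 - 21*k + 49)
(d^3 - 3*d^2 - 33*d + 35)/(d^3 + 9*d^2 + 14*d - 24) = (d^2 - 2*d - 35)/(d^2 + 10*d + 24)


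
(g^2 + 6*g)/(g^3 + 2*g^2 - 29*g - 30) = g/(g^2 - 4*g - 5)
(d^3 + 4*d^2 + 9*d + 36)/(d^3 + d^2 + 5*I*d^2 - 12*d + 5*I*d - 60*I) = (d^2 + 9)/(d^2 + d*(-3 + 5*I) - 15*I)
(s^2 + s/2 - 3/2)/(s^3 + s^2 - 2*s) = (s + 3/2)/(s*(s + 2))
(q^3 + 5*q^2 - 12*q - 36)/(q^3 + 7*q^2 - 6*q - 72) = (q + 2)/(q + 4)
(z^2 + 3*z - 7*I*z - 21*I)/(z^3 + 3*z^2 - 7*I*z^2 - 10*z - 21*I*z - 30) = (z - 7*I)/(z^2 - 7*I*z - 10)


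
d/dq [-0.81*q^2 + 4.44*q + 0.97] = 4.44 - 1.62*q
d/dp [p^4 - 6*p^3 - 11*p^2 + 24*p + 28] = 4*p^3 - 18*p^2 - 22*p + 24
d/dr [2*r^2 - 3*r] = 4*r - 3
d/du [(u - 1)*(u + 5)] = 2*u + 4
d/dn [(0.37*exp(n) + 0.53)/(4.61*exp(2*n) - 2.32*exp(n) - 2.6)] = (-1.7057*exp(2*n) - 4.8866*exp(n) + 0.2676)*exp(n)/(21.2521*exp(4*n) - 21.3904*exp(3*n) - 18.5896*exp(2*n) + 12.064*exp(n) + 6.76)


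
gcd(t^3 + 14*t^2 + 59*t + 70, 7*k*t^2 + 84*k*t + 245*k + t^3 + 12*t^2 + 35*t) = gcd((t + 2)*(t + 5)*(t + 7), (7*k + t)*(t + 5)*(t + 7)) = t^2 + 12*t + 35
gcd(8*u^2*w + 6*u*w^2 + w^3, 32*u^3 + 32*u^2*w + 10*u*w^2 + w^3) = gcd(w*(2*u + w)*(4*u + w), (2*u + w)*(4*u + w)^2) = 8*u^2 + 6*u*w + w^2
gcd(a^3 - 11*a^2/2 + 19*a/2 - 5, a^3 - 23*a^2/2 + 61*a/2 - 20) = a^2 - 7*a/2 + 5/2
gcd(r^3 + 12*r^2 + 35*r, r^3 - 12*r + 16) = 1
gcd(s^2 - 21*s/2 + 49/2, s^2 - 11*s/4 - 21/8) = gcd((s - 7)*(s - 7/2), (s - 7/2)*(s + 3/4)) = s - 7/2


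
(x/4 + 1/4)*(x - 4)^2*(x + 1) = x^4/4 - 3*x^3/2 + x^2/4 + 6*x + 4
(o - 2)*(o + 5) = o^2 + 3*o - 10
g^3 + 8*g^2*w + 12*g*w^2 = g*(g + 2*w)*(g + 6*w)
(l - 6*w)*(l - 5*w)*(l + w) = l^3 - 10*l^2*w + 19*l*w^2 + 30*w^3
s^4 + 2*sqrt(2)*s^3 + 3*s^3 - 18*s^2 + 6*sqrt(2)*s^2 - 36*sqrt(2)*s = s*(s - 3)*(s + 6)*(s + 2*sqrt(2))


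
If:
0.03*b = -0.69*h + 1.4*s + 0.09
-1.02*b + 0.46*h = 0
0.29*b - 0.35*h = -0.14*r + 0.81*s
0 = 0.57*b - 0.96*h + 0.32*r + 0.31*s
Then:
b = 0.07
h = 0.16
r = 0.33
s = 0.01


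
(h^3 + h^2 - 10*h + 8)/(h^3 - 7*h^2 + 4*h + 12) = (h^2 + 3*h - 4)/(h^2 - 5*h - 6)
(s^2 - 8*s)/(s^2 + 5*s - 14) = s*(s - 8)/(s^2 + 5*s - 14)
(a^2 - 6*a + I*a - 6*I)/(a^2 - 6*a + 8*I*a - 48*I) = (a + I)/(a + 8*I)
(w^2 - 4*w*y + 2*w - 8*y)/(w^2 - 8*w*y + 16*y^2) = (-w - 2)/(-w + 4*y)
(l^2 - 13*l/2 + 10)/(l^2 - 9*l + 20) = (l - 5/2)/(l - 5)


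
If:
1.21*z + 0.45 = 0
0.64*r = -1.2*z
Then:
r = 0.70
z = -0.37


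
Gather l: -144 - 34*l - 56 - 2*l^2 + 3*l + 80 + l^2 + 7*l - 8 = -l^2 - 24*l - 128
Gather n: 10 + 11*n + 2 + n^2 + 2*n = n^2 + 13*n + 12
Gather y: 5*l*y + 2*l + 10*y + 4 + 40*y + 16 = 2*l + y*(5*l + 50) + 20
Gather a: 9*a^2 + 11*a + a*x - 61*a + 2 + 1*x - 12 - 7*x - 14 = 9*a^2 + a*(x - 50) - 6*x - 24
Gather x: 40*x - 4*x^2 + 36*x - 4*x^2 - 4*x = -8*x^2 + 72*x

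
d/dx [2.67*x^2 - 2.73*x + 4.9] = 5.34*x - 2.73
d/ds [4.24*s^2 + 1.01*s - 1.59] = 8.48*s + 1.01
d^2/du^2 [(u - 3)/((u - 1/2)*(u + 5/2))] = 32*(4*u^3 - 36*u^2 - 57*u - 53)/(64*u^6 + 384*u^5 + 528*u^4 - 448*u^3 - 660*u^2 + 600*u - 125)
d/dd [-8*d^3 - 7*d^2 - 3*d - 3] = -24*d^2 - 14*d - 3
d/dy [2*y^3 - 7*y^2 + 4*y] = 6*y^2 - 14*y + 4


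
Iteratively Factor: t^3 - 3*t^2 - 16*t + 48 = (t - 4)*(t^2 + t - 12) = (t - 4)*(t - 3)*(t + 4)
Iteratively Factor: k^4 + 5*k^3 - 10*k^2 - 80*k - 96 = (k - 4)*(k^3 + 9*k^2 + 26*k + 24) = (k - 4)*(k + 2)*(k^2 + 7*k + 12) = (k - 4)*(k + 2)*(k + 4)*(k + 3)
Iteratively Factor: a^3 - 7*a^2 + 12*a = (a - 3)*(a^2 - 4*a) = a*(a - 3)*(a - 4)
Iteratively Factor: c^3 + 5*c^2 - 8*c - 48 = (c + 4)*(c^2 + c - 12) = (c + 4)^2*(c - 3)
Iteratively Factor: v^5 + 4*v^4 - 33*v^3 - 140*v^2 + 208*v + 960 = (v + 4)*(v^4 - 33*v^2 - 8*v + 240) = (v - 5)*(v + 4)*(v^3 + 5*v^2 - 8*v - 48) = (v - 5)*(v - 3)*(v + 4)*(v^2 + 8*v + 16) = (v - 5)*(v - 3)*(v + 4)^2*(v + 4)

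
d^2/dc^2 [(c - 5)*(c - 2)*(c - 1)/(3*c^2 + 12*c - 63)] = 4*(43*c^3 - 393*c^2 + 1137*c - 1235)/(3*(c^6 + 12*c^5 - 15*c^4 - 440*c^3 + 315*c^2 + 5292*c - 9261))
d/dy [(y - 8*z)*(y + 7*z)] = 2*y - z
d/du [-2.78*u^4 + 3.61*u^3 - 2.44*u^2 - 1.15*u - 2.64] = -11.12*u^3 + 10.83*u^2 - 4.88*u - 1.15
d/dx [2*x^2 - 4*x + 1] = 4*x - 4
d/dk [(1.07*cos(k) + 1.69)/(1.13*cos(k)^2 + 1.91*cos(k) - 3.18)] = (1.2091*cos(k)^2 + 3.8194*cos(k) + 6.6305)*sin(k)/(1.2769*cos(k)^4 + 4.3166*cos(k)^3 - 3.5387*cos(k)^2 - 12.1476*cos(k) + 10.1124)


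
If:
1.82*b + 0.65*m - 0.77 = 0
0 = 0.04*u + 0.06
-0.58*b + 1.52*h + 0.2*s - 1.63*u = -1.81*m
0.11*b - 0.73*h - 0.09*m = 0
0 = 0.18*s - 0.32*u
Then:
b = 0.78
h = 0.24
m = -1.01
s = -2.67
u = -1.50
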